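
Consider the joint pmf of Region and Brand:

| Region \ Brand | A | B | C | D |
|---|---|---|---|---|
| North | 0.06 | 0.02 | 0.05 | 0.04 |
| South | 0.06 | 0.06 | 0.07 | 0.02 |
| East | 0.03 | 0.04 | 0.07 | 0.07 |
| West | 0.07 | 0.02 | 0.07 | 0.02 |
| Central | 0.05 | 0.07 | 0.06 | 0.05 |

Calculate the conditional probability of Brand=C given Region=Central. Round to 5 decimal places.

P(Region=Central) = 0.05 + 0.07 + 0.06 + 0.05 = 0.23.
P(Brand=C | Region=Central) = 0.06/0.23 = 0.26087.

0.26087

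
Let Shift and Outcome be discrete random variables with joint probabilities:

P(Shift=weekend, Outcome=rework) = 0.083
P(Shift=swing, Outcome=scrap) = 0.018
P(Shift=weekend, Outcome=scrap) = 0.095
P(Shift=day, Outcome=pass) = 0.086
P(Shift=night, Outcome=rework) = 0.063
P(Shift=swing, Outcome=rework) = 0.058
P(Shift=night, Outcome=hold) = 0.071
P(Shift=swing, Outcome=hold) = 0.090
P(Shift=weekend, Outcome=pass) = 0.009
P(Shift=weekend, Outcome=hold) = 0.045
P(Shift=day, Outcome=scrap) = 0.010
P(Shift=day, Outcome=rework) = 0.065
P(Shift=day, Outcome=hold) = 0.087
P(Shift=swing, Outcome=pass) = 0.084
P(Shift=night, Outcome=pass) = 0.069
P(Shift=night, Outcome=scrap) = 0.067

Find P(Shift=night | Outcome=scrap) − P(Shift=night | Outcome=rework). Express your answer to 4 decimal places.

P(Outcome=scrap) = 0.010 + 0.018 + 0.067 + 0.095 = 0.190; P(Shift=night | Outcome=scrap) = 0.067/0.190 = 0.35263.
P(Outcome=rework) = 0.065 + 0.058 + 0.063 + 0.083 = 0.269; P(Shift=night | Outcome=rework) = 0.063/0.269 = 0.23420.
Difference = 0.1184.

0.1184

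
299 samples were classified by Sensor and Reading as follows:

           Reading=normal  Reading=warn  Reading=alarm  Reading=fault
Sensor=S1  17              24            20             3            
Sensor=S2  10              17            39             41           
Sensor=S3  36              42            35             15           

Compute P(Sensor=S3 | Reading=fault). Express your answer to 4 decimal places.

Total with Reading=fault: 3 + 41 + 15 = 59.
P(Sensor=S3 | Reading=fault) = 15/59 = 0.2542.

0.2542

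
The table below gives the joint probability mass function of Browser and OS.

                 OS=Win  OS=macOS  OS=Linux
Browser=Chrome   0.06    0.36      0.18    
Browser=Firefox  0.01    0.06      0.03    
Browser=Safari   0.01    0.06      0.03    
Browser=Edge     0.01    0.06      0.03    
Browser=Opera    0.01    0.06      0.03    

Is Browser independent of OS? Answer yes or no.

Every cell satisfies P(Browser,OS) = P(Browser)·P(OS). For instance P(Browser=Opera) = 0.10, P(OS=Win) = 0.10, and 0.10×0.10 = 0.01 matches the joint entry. So Browser and OS are independent.

yes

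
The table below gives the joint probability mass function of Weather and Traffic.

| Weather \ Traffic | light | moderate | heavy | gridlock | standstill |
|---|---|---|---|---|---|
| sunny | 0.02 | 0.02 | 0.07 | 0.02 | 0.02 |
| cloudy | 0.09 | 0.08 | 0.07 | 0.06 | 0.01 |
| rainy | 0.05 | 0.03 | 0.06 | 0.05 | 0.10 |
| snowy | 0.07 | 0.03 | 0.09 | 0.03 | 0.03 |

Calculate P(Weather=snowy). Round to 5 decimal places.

0.25000

P(Weather=snowy) = 0.07 + 0.03 + 0.09 + 0.03 + 0.03 = 0.25.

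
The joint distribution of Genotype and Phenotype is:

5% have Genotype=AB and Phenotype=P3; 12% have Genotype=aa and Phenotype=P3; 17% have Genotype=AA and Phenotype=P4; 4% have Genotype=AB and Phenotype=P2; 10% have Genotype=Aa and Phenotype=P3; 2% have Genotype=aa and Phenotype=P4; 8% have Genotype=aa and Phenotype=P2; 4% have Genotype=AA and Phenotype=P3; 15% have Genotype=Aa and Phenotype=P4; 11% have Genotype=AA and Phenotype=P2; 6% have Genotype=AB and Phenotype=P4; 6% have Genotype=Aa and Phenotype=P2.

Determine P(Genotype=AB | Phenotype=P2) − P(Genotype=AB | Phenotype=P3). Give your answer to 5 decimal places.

P(Phenotype=P2) = 0.11 + 0.06 + 0.08 + 0.04 = 0.29; P(Genotype=AB | Phenotype=P2) = 0.04/0.29 = 0.137931.
P(Phenotype=P3) = 0.04 + 0.10 + 0.12 + 0.05 = 0.31; P(Genotype=AB | Phenotype=P3) = 0.05/0.31 = 0.161290.
Difference = -0.02336.

-0.02336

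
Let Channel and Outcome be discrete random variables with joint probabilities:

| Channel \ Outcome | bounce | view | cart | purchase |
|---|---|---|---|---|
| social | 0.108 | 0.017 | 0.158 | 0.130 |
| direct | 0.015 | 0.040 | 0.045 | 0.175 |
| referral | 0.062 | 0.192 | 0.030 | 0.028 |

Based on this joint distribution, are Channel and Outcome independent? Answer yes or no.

no

P(Channel=referral) = 0.312 and P(Outcome=view) = 0.249, so their product is 0.07769, but P(Channel=referral, Outcome=view) = 0.192. Since these differ, Channel and Outcome are not independent.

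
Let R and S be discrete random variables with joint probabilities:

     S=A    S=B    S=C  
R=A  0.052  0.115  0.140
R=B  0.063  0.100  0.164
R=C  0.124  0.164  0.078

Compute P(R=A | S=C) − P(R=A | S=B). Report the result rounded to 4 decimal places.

P(S=C) = 0.140 + 0.164 + 0.078 = 0.382; P(R=A | S=C) = 0.140/0.382 = 0.36649.
P(S=B) = 0.115 + 0.100 + 0.164 = 0.379; P(R=A | S=B) = 0.115/0.379 = 0.30343.
Difference = 0.0631.

0.0631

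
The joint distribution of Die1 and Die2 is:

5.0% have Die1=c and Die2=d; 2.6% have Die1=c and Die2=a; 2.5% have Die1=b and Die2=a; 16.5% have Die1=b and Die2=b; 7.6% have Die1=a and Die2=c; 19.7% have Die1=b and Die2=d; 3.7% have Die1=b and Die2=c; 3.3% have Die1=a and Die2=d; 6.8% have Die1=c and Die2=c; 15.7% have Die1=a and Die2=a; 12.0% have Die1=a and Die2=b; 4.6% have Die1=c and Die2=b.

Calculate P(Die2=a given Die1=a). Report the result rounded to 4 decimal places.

P(Die1=a) = 0.157 + 0.120 + 0.076 + 0.033 = 0.386.
P(Die2=a | Die1=a) = 0.157/0.386 = 0.4067.

0.4067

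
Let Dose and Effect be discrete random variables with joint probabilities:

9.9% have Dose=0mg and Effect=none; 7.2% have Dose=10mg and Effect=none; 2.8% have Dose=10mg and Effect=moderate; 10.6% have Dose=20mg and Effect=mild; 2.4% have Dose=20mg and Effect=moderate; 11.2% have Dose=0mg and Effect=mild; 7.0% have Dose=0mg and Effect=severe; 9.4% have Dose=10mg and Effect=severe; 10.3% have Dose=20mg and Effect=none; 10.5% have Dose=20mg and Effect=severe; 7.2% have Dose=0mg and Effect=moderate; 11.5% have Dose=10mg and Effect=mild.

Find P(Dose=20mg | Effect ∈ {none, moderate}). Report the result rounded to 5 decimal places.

0.31910

P(Effect=none) = 0.099 + 0.072 + 0.103 = 0.274.
P(Effect=moderate) = 0.072 + 0.028 + 0.024 = 0.124.
P(Effect ∈ {none, moderate}) = 0.274 + 0.124 = 0.398; P(Dose=20mg, Effect ∈ {none, moderate}) = 0.103 + 0.024 = 0.127.
P(Dose=20mg | Effect ∈ {none, moderate}) = 0.127/0.398 = 0.31910.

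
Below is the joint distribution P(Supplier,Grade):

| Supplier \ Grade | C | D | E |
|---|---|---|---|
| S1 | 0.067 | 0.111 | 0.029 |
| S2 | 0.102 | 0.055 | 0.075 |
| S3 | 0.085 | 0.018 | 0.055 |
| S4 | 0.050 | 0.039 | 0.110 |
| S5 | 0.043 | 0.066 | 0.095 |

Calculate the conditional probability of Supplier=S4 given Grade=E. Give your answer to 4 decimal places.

P(Grade=E) = 0.029 + 0.075 + 0.055 + 0.110 + 0.095 = 0.364.
P(Supplier=S4 | Grade=E) = 0.110/0.364 = 0.3022.

0.3022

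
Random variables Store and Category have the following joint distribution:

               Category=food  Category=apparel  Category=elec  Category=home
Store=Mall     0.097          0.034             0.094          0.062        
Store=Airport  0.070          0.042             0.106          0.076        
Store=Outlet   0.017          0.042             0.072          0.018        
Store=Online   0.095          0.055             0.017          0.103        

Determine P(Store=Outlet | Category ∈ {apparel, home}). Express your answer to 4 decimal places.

P(Category=apparel) = 0.034 + 0.042 + 0.042 + 0.055 = 0.173.
P(Category=home) = 0.062 + 0.076 + 0.018 + 0.103 = 0.259.
P(Category ∈ {apparel, home}) = 0.173 + 0.259 = 0.432; P(Store=Outlet, Category ∈ {apparel, home}) = 0.042 + 0.018 = 0.060.
P(Store=Outlet | Category ∈ {apparel, home}) = 0.060/0.432 = 0.1389.

0.1389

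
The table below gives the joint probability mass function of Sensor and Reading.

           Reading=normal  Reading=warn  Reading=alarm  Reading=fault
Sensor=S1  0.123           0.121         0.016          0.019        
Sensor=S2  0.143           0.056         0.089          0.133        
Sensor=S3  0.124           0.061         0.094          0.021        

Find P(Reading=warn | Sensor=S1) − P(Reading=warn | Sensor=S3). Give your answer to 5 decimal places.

P(Sensor=S1) = 0.123 + 0.121 + 0.016 + 0.019 = 0.279; P(Reading=warn | Sensor=S1) = 0.121/0.279 = 0.433692.
P(Sensor=S3) = 0.124 + 0.061 + 0.094 + 0.021 = 0.300; P(Reading=warn | Sensor=S3) = 0.061/0.300 = 0.203333.
Difference = 0.23036.

0.23036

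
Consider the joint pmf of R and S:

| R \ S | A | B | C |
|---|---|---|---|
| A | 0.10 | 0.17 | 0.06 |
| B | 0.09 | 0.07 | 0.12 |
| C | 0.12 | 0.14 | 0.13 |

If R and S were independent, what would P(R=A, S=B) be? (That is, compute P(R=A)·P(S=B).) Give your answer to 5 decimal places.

0.12540

P(R=A) = 0.10 + 0.17 + 0.06 = 0.33.
P(S=B) = 0.17 + 0.07 + 0.14 = 0.38.
Product: 0.33 × 0.38 = 0.12540.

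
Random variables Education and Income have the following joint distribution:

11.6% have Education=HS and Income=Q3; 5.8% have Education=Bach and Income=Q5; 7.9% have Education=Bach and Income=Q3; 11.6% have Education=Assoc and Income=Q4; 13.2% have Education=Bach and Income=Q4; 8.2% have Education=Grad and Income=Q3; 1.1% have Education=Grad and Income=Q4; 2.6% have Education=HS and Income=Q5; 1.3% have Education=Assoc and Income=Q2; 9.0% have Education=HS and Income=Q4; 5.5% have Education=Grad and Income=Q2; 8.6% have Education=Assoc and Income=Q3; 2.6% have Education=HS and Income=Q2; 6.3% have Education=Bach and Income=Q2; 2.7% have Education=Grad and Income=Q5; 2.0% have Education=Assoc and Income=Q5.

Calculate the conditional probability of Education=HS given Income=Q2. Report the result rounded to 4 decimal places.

0.1656

P(Income=Q2) = 0.026 + 0.013 + 0.063 + 0.055 = 0.157.
P(Education=HS | Income=Q2) = 0.026/0.157 = 0.1656.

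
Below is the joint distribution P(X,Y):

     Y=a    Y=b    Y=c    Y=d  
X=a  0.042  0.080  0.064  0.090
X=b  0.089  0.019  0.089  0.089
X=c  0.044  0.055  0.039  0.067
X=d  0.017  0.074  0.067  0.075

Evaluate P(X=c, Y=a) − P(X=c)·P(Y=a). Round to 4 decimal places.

0.0046

P(X=c) = 0.044 + 0.055 + 0.039 + 0.067 = 0.205.
P(Y=a) = 0.042 + 0.089 + 0.044 + 0.017 = 0.192.
P(X=c, Y=a) − P(X=c)P(Y=a) = 0.044 − 0.205×0.192 = 0.0046.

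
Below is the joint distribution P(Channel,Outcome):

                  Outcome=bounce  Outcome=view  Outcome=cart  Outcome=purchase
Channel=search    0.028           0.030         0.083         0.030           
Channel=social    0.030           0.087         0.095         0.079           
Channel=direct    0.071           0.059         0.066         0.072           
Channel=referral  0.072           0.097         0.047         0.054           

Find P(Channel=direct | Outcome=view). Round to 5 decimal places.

P(Outcome=view) = 0.030 + 0.087 + 0.059 + 0.097 = 0.273.
P(Channel=direct | Outcome=view) = 0.059/0.273 = 0.21612.

0.21612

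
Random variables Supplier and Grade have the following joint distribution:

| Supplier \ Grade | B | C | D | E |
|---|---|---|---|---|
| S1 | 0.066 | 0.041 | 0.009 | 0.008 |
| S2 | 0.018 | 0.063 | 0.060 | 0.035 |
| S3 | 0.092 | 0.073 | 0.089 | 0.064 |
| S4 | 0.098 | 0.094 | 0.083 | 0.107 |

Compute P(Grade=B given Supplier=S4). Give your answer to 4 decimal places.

P(Supplier=S4) = 0.098 + 0.094 + 0.083 + 0.107 = 0.382.
P(Grade=B | Supplier=S4) = 0.098/0.382 = 0.2565.

0.2565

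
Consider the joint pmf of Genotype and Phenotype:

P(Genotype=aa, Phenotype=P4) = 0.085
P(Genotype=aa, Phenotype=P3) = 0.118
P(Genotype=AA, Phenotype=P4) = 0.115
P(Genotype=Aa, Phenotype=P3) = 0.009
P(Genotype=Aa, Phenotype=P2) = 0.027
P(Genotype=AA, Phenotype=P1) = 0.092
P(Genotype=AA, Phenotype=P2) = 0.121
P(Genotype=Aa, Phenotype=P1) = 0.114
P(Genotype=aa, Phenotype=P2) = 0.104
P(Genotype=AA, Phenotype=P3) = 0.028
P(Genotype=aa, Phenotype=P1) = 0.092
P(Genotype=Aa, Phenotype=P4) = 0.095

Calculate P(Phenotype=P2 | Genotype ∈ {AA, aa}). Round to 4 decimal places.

0.2980

P(Genotype=AA) = 0.092 + 0.121 + 0.028 + 0.115 = 0.356.
P(Genotype=aa) = 0.092 + 0.104 + 0.118 + 0.085 = 0.399.
P(Genotype ∈ {AA, aa}) = 0.356 + 0.399 = 0.755; P(Phenotype=P2, Genotype ∈ {AA, aa}) = 0.121 + 0.104 = 0.225.
P(Phenotype=P2 | Genotype ∈ {AA, aa}) = 0.225/0.755 = 0.2980.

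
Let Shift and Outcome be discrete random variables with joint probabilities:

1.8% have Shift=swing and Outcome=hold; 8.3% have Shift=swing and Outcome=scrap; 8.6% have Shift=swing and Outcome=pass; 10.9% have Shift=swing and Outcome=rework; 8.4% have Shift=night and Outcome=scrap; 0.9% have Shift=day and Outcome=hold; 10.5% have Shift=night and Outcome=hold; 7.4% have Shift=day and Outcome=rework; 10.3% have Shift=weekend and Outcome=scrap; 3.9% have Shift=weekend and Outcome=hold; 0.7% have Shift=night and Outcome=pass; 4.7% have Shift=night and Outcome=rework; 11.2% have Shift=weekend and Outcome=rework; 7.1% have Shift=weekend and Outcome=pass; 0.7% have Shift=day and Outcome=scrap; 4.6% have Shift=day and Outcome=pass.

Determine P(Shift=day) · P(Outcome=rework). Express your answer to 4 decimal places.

0.0465

P(Shift=day) = 0.046 + 0.074 + 0.007 + 0.009 = 0.136.
P(Outcome=rework) = 0.074 + 0.109 + 0.047 + 0.112 = 0.342.
Product: 0.136 × 0.342 = 0.0465.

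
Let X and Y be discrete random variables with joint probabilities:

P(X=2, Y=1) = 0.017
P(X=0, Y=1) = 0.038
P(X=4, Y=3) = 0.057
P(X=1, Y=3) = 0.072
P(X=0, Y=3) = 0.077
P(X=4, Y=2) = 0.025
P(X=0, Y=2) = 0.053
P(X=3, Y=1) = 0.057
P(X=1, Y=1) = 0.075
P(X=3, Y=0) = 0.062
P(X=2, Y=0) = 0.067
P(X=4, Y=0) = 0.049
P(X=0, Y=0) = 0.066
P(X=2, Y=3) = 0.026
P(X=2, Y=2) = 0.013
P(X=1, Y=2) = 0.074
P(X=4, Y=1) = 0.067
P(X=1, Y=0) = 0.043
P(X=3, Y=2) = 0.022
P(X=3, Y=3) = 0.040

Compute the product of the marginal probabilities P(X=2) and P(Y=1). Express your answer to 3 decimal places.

0.031

P(X=2) = 0.067 + 0.017 + 0.013 + 0.026 = 0.123.
P(Y=1) = 0.038 + 0.075 + 0.017 + 0.057 + 0.067 = 0.254.
Product: 0.123 × 0.254 = 0.031.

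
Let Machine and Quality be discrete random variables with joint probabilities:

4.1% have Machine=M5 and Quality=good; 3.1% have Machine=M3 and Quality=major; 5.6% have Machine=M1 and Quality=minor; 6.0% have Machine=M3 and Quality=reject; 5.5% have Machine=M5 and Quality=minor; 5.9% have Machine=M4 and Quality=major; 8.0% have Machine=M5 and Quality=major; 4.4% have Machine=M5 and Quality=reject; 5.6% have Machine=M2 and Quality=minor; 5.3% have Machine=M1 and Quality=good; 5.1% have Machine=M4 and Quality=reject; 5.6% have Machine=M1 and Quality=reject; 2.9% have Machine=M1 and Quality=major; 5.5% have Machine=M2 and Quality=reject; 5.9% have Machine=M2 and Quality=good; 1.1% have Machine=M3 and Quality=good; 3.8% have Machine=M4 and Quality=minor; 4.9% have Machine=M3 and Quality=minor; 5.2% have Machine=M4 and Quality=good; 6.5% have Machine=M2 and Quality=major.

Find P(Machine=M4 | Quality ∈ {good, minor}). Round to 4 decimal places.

P(Quality=good) = 0.053 + 0.059 + 0.011 + 0.052 + 0.041 = 0.216.
P(Quality=minor) = 0.056 + 0.056 + 0.049 + 0.038 + 0.055 = 0.254.
P(Quality ∈ {good, minor}) = 0.216 + 0.254 = 0.470; P(Machine=M4, Quality ∈ {good, minor}) = 0.052 + 0.038 = 0.090.
P(Machine=M4 | Quality ∈ {good, minor}) = 0.090/0.470 = 0.1915.

0.1915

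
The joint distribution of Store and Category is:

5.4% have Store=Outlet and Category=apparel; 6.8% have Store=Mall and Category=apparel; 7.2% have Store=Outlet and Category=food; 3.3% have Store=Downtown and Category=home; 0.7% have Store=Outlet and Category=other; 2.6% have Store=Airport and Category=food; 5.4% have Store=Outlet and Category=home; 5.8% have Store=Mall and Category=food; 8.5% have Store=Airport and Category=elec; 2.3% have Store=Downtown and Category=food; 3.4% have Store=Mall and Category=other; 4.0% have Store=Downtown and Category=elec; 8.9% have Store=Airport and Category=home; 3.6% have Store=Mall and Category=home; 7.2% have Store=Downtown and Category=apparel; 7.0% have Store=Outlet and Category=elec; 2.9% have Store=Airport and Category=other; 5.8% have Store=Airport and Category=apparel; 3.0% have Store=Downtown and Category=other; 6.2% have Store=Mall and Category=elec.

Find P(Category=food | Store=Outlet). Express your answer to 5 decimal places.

P(Store=Outlet) = 0.072 + 0.054 + 0.070 + 0.054 + 0.007 = 0.257.
P(Category=food | Store=Outlet) = 0.072/0.257 = 0.28016.

0.28016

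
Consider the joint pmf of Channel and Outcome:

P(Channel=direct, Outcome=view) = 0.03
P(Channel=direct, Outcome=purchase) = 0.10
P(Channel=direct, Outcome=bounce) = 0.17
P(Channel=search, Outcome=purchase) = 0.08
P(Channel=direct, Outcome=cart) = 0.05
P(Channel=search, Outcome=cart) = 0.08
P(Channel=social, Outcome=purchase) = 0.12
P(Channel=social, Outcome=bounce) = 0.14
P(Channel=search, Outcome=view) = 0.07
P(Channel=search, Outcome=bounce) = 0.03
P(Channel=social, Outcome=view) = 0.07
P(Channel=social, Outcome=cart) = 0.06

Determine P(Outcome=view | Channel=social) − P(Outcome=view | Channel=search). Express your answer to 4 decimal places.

-0.0897

P(Channel=social) = 0.14 + 0.07 + 0.06 + 0.12 = 0.39; P(Outcome=view | Channel=social) = 0.07/0.39 = 0.17949.
P(Channel=search) = 0.03 + 0.07 + 0.08 + 0.08 = 0.26; P(Outcome=view | Channel=search) = 0.07/0.26 = 0.26923.
Difference = -0.0897.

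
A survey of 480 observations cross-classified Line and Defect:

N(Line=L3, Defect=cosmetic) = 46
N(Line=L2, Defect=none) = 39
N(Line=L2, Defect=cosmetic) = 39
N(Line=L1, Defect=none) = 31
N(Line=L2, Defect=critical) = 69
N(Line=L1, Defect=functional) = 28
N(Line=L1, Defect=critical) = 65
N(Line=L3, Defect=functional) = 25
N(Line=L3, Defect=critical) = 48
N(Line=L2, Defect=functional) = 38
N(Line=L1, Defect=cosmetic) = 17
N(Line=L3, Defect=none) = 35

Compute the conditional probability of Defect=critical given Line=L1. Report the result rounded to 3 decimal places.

Total with Line=L1: 31 + 17 + 28 + 65 = 141.
P(Defect=critical | Line=L1) = 65/141 = 0.461.

0.461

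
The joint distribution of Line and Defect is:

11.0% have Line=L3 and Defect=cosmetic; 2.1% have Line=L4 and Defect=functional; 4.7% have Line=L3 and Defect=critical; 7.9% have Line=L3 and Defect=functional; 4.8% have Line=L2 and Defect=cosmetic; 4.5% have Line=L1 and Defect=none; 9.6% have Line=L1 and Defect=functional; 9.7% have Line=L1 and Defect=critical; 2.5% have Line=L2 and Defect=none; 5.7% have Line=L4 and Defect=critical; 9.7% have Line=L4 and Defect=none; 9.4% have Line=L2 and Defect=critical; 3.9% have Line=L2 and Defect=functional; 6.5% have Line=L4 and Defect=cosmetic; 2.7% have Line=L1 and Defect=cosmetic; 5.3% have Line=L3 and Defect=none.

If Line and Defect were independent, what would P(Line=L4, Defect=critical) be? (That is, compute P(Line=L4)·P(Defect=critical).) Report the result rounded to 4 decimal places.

P(Line=L4) = 0.097 + 0.065 + 0.021 + 0.057 = 0.240.
P(Defect=critical) = 0.097 + 0.094 + 0.047 + 0.057 = 0.295.
Product: 0.240 × 0.295 = 0.0708.

0.0708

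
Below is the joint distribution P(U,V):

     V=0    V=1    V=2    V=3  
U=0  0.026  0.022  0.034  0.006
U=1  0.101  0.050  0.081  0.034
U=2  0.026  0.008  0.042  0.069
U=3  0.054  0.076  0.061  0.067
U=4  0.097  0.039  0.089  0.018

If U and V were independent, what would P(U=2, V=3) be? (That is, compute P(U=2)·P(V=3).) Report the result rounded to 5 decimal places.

P(U=2) = 0.026 + 0.008 + 0.042 + 0.069 = 0.145.
P(V=3) = 0.006 + 0.034 + 0.069 + 0.067 + 0.018 = 0.194.
Product: 0.145 × 0.194 = 0.02813.

0.02813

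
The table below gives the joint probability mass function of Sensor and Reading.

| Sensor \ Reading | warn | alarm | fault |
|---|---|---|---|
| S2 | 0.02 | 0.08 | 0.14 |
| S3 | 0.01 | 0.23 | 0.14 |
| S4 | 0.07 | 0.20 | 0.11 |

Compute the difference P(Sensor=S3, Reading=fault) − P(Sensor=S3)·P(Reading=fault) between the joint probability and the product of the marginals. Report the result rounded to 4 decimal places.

-0.0082

P(Sensor=S3) = 0.01 + 0.23 + 0.14 = 0.38.
P(Reading=fault) = 0.14 + 0.14 + 0.11 = 0.39.
P(Sensor=S3, Reading=fault) − P(Sensor=S3)P(Reading=fault) = 0.14 − 0.38×0.39 = -0.0082.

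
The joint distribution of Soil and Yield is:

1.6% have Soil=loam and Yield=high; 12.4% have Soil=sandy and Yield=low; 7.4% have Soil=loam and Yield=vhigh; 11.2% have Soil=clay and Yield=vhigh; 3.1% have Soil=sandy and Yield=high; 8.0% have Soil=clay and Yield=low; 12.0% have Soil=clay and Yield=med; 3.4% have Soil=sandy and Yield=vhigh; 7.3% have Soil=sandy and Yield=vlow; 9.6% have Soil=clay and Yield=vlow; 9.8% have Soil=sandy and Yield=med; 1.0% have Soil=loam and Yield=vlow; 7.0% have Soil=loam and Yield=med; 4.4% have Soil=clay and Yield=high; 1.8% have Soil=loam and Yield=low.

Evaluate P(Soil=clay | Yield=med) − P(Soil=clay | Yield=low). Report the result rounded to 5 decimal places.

P(Yield=med) = 0.098 + 0.070 + 0.120 = 0.288; P(Soil=clay | Yield=med) = 0.120/0.288 = 0.416667.
P(Yield=low) = 0.124 + 0.018 + 0.080 = 0.222; P(Soil=clay | Yield=low) = 0.080/0.222 = 0.360360.
Difference = 0.05631.

0.05631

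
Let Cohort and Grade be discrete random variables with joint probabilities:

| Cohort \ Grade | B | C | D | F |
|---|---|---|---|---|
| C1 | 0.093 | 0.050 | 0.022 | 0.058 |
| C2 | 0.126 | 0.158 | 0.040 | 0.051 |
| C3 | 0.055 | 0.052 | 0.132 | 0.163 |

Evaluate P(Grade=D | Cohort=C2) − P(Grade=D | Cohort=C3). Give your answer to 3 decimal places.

P(Cohort=C2) = 0.126 + 0.158 + 0.040 + 0.051 = 0.375; P(Grade=D | Cohort=C2) = 0.040/0.375 = 0.1067.
P(Cohort=C3) = 0.055 + 0.052 + 0.132 + 0.163 = 0.402; P(Grade=D | Cohort=C3) = 0.132/0.402 = 0.3284.
Difference = -0.222.

-0.222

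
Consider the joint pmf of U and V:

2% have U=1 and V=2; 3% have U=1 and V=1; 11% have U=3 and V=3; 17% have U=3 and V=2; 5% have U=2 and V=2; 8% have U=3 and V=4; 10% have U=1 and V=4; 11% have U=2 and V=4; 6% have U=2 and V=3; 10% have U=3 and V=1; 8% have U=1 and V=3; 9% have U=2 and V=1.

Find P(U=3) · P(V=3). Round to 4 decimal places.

P(U=3) = 0.10 + 0.17 + 0.11 + 0.08 = 0.46.
P(V=3) = 0.08 + 0.06 + 0.11 = 0.25.
Product: 0.46 × 0.25 = 0.1150.

0.1150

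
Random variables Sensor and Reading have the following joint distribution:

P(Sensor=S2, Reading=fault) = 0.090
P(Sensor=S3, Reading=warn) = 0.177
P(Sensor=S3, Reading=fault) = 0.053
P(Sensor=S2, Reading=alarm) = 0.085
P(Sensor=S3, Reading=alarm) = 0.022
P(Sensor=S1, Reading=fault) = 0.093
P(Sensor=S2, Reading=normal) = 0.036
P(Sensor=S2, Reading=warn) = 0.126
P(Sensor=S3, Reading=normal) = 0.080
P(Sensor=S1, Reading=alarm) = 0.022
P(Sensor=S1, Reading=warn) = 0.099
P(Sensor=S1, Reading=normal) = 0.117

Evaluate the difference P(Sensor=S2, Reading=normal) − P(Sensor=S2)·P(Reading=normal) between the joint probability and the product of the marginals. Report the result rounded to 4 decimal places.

P(Sensor=S2) = 0.036 + 0.126 + 0.085 + 0.090 = 0.337.
P(Reading=normal) = 0.117 + 0.036 + 0.080 = 0.233.
P(Sensor=S2, Reading=normal) − P(Sensor=S2)P(Reading=normal) = 0.036 − 0.337×0.233 = -0.0425.

-0.0425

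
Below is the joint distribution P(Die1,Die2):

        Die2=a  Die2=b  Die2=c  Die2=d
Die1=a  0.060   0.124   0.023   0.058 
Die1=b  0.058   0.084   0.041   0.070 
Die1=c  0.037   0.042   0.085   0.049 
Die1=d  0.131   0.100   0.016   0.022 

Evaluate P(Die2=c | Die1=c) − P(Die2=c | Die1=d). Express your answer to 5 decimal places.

P(Die1=c) = 0.037 + 0.042 + 0.085 + 0.049 = 0.213; P(Die2=c | Die1=c) = 0.085/0.213 = 0.399061.
P(Die1=d) = 0.131 + 0.100 + 0.016 + 0.022 = 0.269; P(Die2=c | Die1=d) = 0.016/0.269 = 0.059480.
Difference = 0.33958.

0.33958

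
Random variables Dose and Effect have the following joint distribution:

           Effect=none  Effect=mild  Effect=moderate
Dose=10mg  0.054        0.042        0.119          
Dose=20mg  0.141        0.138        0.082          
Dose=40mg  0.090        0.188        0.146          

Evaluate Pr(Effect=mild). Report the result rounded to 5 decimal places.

P(Effect=mild) = 0.042 + 0.138 + 0.188 = 0.368.

0.36800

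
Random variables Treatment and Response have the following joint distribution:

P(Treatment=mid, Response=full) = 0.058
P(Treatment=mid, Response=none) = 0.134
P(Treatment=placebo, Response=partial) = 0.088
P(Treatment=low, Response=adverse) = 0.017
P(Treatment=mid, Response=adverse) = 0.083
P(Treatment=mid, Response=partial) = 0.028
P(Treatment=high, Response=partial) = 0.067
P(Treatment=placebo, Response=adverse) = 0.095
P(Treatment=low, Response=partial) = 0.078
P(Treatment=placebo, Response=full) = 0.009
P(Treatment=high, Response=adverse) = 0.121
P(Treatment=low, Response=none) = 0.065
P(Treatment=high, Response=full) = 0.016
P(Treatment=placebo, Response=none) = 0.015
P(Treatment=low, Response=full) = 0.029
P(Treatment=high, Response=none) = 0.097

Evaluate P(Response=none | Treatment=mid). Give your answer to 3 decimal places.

0.442

P(Treatment=mid) = 0.134 + 0.028 + 0.058 + 0.083 = 0.303.
P(Response=none | Treatment=mid) = 0.134/0.303 = 0.442.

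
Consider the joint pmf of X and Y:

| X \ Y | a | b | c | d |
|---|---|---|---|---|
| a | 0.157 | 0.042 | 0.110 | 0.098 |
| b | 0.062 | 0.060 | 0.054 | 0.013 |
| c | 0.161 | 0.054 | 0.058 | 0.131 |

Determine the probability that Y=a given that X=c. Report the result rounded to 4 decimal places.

P(X=c) = 0.161 + 0.054 + 0.058 + 0.131 = 0.404.
P(Y=a | X=c) = 0.161/0.404 = 0.3985.

0.3985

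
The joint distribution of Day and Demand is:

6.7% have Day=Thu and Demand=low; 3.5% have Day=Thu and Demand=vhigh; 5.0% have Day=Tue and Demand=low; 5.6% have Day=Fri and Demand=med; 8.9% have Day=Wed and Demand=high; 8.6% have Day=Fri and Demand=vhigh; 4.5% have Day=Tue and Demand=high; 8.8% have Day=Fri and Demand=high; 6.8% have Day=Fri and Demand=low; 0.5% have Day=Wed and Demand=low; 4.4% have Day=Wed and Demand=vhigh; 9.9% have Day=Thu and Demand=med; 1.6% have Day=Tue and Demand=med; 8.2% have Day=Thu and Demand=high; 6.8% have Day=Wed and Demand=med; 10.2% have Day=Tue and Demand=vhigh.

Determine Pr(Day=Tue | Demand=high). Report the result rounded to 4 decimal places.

P(Demand=high) = 0.045 + 0.089 + 0.082 + 0.088 = 0.304.
P(Day=Tue | Demand=high) = 0.045/0.304 = 0.1480.

0.1480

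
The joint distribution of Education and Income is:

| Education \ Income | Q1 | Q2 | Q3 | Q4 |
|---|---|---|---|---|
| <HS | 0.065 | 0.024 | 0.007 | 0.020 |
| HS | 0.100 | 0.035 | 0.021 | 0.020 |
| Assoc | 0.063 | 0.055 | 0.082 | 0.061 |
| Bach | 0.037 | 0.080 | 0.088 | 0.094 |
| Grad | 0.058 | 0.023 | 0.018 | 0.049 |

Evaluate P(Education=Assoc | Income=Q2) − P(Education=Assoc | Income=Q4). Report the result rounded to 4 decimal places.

0.0035

P(Income=Q2) = 0.024 + 0.035 + 0.055 + 0.080 + 0.023 = 0.217; P(Education=Assoc | Income=Q2) = 0.055/0.217 = 0.25346.
P(Income=Q4) = 0.020 + 0.020 + 0.061 + 0.094 + 0.049 = 0.244; P(Education=Assoc | Income=Q4) = 0.061/0.244 = 0.25000.
Difference = 0.0035.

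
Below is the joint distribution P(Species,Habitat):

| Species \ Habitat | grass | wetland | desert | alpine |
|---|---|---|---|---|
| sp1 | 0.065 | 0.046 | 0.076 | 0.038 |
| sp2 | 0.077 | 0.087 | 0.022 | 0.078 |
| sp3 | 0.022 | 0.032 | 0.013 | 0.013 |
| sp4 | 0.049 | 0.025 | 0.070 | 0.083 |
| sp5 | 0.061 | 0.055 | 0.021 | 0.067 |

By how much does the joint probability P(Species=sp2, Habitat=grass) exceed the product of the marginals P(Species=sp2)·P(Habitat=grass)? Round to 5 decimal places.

0.00466

P(Species=sp2) = 0.077 + 0.087 + 0.022 + 0.078 = 0.264.
P(Habitat=grass) = 0.065 + 0.077 + 0.022 + 0.049 + 0.061 = 0.274.
P(Species=sp2, Habitat=grass) − P(Species=sp2)P(Habitat=grass) = 0.077 − 0.264×0.274 = 0.00466.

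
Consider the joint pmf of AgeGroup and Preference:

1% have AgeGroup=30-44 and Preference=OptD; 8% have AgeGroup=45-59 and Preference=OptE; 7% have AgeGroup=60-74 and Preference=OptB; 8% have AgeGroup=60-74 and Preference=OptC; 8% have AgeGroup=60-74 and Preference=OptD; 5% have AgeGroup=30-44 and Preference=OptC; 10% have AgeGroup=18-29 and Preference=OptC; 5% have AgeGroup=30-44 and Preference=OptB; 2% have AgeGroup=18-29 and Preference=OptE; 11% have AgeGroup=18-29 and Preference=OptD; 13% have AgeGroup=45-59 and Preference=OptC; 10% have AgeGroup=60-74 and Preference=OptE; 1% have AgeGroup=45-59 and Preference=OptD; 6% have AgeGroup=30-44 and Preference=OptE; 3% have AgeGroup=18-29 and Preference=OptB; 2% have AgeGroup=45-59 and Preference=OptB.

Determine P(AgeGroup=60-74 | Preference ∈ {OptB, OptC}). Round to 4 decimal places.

0.2830

P(Preference=OptB) = 0.03 + 0.05 + 0.02 + 0.07 = 0.17.
P(Preference=OptC) = 0.10 + 0.05 + 0.13 + 0.08 = 0.36.
P(Preference ∈ {OptB, OptC}) = 0.17 + 0.36 = 0.53; P(AgeGroup=60-74, Preference ∈ {OptB, OptC}) = 0.07 + 0.08 = 0.15.
P(AgeGroup=60-74 | Preference ∈ {OptB, OptC}) = 0.15/0.53 = 0.2830.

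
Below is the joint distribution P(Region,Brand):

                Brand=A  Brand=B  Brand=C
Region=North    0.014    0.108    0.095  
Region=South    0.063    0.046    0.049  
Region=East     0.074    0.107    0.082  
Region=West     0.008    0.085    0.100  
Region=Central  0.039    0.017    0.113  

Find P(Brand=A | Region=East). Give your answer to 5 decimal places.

P(Region=East) = 0.074 + 0.107 + 0.082 = 0.263.
P(Brand=A | Region=East) = 0.074/0.263 = 0.28137.

0.28137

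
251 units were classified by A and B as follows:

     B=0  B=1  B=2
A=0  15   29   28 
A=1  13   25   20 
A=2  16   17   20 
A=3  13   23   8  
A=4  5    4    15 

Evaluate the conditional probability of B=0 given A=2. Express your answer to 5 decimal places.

0.30189

Total with A=2: 16 + 17 + 20 = 53.
P(B=0 | A=2) = 16/53 = 0.30189.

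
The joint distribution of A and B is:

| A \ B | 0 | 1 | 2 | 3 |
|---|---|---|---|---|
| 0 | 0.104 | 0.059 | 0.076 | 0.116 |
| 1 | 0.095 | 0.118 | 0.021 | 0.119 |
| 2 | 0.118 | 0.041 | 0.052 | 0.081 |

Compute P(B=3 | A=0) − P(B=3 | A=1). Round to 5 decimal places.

-0.01035

P(A=0) = 0.104 + 0.059 + 0.076 + 0.116 = 0.355; P(B=3 | A=0) = 0.116/0.355 = 0.326761.
P(A=1) = 0.095 + 0.118 + 0.021 + 0.119 = 0.353; P(B=3 | A=1) = 0.119/0.353 = 0.337110.
Difference = -0.01035.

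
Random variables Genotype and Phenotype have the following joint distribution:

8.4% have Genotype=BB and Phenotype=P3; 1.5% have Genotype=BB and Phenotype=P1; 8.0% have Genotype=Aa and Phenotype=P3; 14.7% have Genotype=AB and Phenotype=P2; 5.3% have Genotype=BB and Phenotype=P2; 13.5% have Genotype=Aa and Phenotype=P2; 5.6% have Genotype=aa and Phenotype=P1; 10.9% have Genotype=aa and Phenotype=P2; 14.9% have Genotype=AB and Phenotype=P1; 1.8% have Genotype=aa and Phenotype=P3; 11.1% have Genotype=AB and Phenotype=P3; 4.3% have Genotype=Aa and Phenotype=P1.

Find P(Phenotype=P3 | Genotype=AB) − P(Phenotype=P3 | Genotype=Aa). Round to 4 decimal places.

-0.0374

P(Genotype=AB) = 0.149 + 0.147 + 0.111 = 0.407; P(Phenotype=P3 | Genotype=AB) = 0.111/0.407 = 0.27273.
P(Genotype=Aa) = 0.043 + 0.135 + 0.080 = 0.258; P(Phenotype=P3 | Genotype=Aa) = 0.080/0.258 = 0.31008.
Difference = -0.0374.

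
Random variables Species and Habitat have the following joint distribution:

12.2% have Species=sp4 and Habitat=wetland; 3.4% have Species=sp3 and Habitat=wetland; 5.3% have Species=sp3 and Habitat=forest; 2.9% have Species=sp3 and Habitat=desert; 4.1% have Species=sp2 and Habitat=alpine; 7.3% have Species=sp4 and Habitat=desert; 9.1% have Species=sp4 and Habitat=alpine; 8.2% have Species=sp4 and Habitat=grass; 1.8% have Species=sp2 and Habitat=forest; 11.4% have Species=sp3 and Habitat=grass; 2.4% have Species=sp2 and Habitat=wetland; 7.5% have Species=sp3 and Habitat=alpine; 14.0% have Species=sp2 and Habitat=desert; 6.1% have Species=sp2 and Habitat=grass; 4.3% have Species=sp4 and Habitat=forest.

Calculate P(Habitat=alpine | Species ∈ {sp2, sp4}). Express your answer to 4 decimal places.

P(Species=sp2) = 0.018 + 0.061 + 0.024 + 0.140 + 0.041 = 0.284.
P(Species=sp4) = 0.043 + 0.082 + 0.122 + 0.073 + 0.091 = 0.411.
P(Species ∈ {sp2, sp4}) = 0.284 + 0.411 = 0.695; P(Habitat=alpine, Species ∈ {sp2, sp4}) = 0.041 + 0.091 = 0.132.
P(Habitat=alpine | Species ∈ {sp2, sp4}) = 0.132/0.695 = 0.1899.

0.1899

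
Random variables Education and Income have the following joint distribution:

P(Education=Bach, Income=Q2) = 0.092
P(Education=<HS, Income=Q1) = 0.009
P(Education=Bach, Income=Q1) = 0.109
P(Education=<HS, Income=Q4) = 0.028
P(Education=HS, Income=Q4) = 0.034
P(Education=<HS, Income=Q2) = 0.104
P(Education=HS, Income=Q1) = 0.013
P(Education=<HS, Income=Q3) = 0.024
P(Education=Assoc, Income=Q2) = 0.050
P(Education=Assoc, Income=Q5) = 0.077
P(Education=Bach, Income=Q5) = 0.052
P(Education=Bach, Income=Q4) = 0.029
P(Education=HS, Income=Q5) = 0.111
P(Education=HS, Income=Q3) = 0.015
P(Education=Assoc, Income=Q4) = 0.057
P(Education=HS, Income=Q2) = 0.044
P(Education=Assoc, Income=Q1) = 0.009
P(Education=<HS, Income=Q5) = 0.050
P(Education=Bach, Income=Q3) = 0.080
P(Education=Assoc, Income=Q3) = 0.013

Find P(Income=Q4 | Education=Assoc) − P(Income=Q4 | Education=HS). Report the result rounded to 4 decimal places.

P(Education=Assoc) = 0.009 + 0.050 + 0.013 + 0.057 + 0.077 = 0.206; P(Income=Q4 | Education=Assoc) = 0.057/0.206 = 0.27670.
P(Education=HS) = 0.013 + 0.044 + 0.015 + 0.034 + 0.111 = 0.217; P(Income=Q4 | Education=HS) = 0.034/0.217 = 0.15668.
Difference = 0.1200.

0.1200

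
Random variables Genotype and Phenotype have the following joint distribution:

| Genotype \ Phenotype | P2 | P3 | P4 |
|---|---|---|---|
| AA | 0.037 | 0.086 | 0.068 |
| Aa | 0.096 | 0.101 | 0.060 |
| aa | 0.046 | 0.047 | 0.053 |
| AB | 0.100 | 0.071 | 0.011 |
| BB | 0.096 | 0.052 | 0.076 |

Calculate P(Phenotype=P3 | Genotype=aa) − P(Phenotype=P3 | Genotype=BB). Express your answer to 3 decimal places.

0.090

P(Genotype=aa) = 0.046 + 0.047 + 0.053 = 0.146; P(Phenotype=P3 | Genotype=aa) = 0.047/0.146 = 0.3219.
P(Genotype=BB) = 0.096 + 0.052 + 0.076 = 0.224; P(Phenotype=P3 | Genotype=BB) = 0.052/0.224 = 0.2321.
Difference = 0.090.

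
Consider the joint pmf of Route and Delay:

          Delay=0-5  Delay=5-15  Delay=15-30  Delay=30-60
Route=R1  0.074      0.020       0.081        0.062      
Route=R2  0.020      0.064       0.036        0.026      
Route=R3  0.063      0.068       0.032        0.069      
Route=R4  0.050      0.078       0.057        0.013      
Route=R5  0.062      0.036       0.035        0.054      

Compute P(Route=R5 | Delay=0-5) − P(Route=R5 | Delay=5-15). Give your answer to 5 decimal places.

0.09514

P(Delay=0-5) = 0.074 + 0.020 + 0.063 + 0.050 + 0.062 = 0.269; P(Route=R5 | Delay=0-5) = 0.062/0.269 = 0.230483.
P(Delay=5-15) = 0.020 + 0.064 + 0.068 + 0.078 + 0.036 = 0.266; P(Route=R5 | Delay=5-15) = 0.036/0.266 = 0.135338.
Difference = 0.09514.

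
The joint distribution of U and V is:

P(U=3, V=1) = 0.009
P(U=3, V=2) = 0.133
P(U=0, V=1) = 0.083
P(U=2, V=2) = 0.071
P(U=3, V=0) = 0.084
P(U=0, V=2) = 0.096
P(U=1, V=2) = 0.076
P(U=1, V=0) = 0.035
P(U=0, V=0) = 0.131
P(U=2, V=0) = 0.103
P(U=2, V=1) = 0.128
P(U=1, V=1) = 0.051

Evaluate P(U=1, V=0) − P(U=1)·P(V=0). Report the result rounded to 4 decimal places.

-0.0222

P(U=1) = 0.035 + 0.051 + 0.076 = 0.162.
P(V=0) = 0.131 + 0.035 + 0.103 + 0.084 = 0.353.
P(U=1, V=0) − P(U=1)P(V=0) = 0.035 − 0.162×0.353 = -0.0222.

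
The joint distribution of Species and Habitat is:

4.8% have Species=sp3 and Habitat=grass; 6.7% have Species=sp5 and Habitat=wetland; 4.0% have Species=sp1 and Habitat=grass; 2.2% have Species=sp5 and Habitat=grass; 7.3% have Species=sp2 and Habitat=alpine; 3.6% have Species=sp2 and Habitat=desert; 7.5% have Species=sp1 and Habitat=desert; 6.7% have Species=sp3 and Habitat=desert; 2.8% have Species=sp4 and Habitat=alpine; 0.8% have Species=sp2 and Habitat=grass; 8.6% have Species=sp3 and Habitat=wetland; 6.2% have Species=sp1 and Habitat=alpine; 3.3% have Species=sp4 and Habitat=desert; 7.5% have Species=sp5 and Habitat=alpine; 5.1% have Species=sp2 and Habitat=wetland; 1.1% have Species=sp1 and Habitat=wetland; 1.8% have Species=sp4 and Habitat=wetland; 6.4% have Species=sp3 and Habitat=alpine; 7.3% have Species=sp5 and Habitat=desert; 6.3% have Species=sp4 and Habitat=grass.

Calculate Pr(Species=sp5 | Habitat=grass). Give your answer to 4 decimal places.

0.1215

P(Habitat=grass) = 0.040 + 0.008 + 0.048 + 0.063 + 0.022 = 0.181.
P(Species=sp5 | Habitat=grass) = 0.022/0.181 = 0.1215.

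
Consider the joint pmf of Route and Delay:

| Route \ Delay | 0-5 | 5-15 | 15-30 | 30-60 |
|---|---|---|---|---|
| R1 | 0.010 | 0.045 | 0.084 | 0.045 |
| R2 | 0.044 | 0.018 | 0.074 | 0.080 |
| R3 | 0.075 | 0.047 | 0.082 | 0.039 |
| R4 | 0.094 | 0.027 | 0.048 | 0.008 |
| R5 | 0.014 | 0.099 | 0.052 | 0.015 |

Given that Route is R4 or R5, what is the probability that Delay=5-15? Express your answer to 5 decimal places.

0.35294

P(Route=R4) = 0.094 + 0.027 + 0.048 + 0.008 = 0.177.
P(Route=R5) = 0.014 + 0.099 + 0.052 + 0.015 = 0.180.
P(Route ∈ {R4, R5}) = 0.177 + 0.180 = 0.357; P(Delay=5-15, Route ∈ {R4, R5}) = 0.027 + 0.099 = 0.126.
P(Delay=5-15 | Route ∈ {R4, R5}) = 0.126/0.357 = 0.35294.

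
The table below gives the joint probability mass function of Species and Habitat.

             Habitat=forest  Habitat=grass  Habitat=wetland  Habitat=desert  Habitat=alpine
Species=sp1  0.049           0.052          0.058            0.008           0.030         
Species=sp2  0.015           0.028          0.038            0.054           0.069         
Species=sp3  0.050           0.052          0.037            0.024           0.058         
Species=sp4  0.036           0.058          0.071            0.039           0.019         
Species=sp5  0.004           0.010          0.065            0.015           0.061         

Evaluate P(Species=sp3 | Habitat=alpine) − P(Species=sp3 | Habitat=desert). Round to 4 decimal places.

0.0733

P(Habitat=alpine) = 0.030 + 0.069 + 0.058 + 0.019 + 0.061 = 0.237; P(Species=sp3 | Habitat=alpine) = 0.058/0.237 = 0.24473.
P(Habitat=desert) = 0.008 + 0.054 + 0.024 + 0.039 + 0.015 = 0.140; P(Species=sp3 | Habitat=desert) = 0.024/0.140 = 0.17143.
Difference = 0.0733.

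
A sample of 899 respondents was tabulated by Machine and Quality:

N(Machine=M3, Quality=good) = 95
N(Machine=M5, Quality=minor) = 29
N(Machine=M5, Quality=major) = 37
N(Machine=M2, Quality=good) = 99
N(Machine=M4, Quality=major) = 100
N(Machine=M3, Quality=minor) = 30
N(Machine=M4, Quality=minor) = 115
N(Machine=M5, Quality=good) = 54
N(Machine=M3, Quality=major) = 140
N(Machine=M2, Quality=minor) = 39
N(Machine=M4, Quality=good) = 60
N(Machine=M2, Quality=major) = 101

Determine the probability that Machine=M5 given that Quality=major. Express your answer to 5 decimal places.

Total with Quality=major: 101 + 140 + 100 + 37 = 378.
P(Machine=M5 | Quality=major) = 37/378 = 0.09788.

0.09788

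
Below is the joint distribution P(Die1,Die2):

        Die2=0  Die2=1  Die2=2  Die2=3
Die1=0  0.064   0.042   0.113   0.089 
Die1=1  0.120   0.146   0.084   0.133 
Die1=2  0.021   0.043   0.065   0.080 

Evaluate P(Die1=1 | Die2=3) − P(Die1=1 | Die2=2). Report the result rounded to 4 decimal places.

P(Die2=3) = 0.089 + 0.133 + 0.080 = 0.302; P(Die1=1 | Die2=3) = 0.133/0.302 = 0.44040.
P(Die2=2) = 0.113 + 0.084 + 0.065 = 0.262; P(Die1=1 | Die2=2) = 0.084/0.262 = 0.32061.
Difference = 0.1198.

0.1198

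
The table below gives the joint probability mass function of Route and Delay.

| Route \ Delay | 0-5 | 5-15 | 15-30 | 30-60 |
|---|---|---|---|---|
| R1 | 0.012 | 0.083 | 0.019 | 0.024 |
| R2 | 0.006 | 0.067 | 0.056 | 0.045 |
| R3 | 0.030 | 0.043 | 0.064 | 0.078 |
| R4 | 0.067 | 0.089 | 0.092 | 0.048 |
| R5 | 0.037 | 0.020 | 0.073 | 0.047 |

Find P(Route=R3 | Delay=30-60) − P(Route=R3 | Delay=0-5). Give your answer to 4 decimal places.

0.1249

P(Delay=30-60) = 0.024 + 0.045 + 0.078 + 0.048 + 0.047 = 0.242; P(Route=R3 | Delay=30-60) = 0.078/0.242 = 0.32231.
P(Delay=0-5) = 0.012 + 0.006 + 0.030 + 0.067 + 0.037 = 0.152; P(Route=R3 | Delay=0-5) = 0.030/0.152 = 0.19737.
Difference = 0.1249.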